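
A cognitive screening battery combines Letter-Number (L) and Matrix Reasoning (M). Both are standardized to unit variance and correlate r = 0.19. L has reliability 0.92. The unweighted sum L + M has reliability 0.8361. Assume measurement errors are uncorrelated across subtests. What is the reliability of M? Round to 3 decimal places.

0.690

Var(L+M) = 2 + 2·0.19 = 2.380.
True-score variance = ρ_L + ρ_M + 2·0.19, so 0.8361 = (0.92 + ρ_M + 0.38) / 2.380.
ρ_M = 0.8361·2.380 − 0.92 − 0.38 = 0.690.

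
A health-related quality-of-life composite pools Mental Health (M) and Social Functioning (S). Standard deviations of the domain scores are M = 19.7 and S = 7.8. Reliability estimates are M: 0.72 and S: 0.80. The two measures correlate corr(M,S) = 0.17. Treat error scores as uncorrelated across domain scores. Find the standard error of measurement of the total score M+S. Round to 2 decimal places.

Var(total) = 448.93 + 52.2444 = 501.174.
True-score variance = 328.097 + 52.2444 = 380.341, so reliability = 0.7589.
Error variance = 501.174 − 380.341 = 120.833; SEM = √120.833 = 10.99.

10.99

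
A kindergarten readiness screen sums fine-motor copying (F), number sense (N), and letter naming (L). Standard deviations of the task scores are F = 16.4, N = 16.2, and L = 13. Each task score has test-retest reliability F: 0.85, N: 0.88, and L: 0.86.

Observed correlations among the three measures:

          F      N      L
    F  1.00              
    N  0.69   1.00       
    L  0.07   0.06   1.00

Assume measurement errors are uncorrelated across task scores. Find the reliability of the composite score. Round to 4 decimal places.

0.9149

Var(F+N+L) = 16.4² + 16.2² + 13² + 2·[16.4·16.2·0.69 + 16.4·13·0.07 + 16.2·13·0.06] = 700.4 + 421.758 = 1122.16.
Under uncorrelated errors the observed covariances equal the true-score covariances, so only the own-variance terms attenuate.
True-score variance = [16.4²·0.85 + 16.2²·0.88 + 13²·0.86] + 421.758 = 604.903 + 421.758 = 1026.66.
Reliability = 1026.66 / 1122.16 = 0.9149.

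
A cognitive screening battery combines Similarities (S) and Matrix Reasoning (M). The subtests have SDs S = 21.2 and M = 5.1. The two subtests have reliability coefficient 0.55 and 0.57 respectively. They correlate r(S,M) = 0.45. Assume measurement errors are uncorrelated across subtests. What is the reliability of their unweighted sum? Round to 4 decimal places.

Var(S+M) = 21.2² + 5.1² + 2·[21.2·5.1·0.45] = 475.45 + 97.308 = 572.758.
Because errors are independent across components, Cov(Tᵢ,Tⱼ) = Cov(Xᵢ,Xⱼ); the off-diagonal part of the true-score variance is the same as above.
True-score variance = [21.2²·0.55 + 5.1²·0.57] + 97.308 = 262.018 + 97.308 = 359.326.
Reliability = 359.326 / 572.758 = 0.6274.

0.6274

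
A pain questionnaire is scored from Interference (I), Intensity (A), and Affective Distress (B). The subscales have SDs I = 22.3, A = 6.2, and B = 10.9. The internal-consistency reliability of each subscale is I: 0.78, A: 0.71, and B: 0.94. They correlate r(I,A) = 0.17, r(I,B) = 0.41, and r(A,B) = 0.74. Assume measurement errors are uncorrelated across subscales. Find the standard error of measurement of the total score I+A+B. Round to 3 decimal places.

Var(total) = 654.54 + 346.344 = 1000.88.
True-score variance = 526.86 + 346.344 = 873.204, so reliability = 0.8724.
Error variance = 1000.88 − 873.204 = 127.68; SEM = √127.68 = 11.300.

11.300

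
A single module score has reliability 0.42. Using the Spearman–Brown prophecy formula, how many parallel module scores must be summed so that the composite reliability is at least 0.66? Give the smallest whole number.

3

k ≥ ρ*(1−ρ₁)/(ρ₁(1−ρ*)) = 0.66·0.58 / (0.42·0.34) = 2.681.
Smallest integer k = 3.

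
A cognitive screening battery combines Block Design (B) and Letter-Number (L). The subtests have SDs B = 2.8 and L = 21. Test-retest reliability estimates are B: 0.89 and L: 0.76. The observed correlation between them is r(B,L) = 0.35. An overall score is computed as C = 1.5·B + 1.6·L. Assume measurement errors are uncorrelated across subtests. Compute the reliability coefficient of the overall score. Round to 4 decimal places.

0.7809

Var(C) = 1.5²·2.8² + 1.6²·21² + 2·[2.4·2.8·21·0.35] = 1146.6 + 98.784 = 1245.38.
With uncorrelated errors the cross-covariances are all true-score covariance, so they carry over unchanged; only the diagonal terms shrink to ρᵢσᵢ².
True-score variance = [1.5²·2.8²·0.89 + 1.6²·21²·0.76] + 98.784 = 873.709 + 98.784 = 972.493.
Reliability = 972.493 / 1245.38 = 0.7809.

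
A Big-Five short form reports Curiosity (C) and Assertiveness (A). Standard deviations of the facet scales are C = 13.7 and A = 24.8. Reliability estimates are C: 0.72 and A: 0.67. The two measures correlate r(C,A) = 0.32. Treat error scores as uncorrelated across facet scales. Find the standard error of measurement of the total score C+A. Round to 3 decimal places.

15.985

Var(total) = 802.73 + 217.446 = 1020.18.
True-score variance = 547.214 + 217.446 = 764.66, so reliability = 0.7495.
Error variance = 1020.18 − 764.66 = 255.516; SEM = √255.516 = 15.985.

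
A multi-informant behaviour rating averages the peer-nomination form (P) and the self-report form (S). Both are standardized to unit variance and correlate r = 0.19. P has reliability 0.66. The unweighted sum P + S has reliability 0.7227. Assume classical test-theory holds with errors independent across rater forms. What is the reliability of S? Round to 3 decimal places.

Var(P+S) = 2 + 2·0.19 = 2.380.
True-score variance = ρ_P + ρ_S + 2·0.19, so 0.7227 = (0.66 + ρ_S + 0.38) / 2.380.
ρ_S = 0.7227·2.380 − 0.66 − 0.38 = 0.680.

0.680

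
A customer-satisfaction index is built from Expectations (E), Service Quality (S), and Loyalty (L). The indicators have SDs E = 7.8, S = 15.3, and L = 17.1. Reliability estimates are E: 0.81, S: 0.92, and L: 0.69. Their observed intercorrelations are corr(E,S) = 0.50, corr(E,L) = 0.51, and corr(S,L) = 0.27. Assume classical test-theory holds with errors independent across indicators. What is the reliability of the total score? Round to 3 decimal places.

0.877

Var(E+S+L) = 7.8² + 15.3² + 17.1² + 2·[7.8·15.3·0.50 + 7.8·17.1·0.51 + 15.3·17.1·0.27] = 587.34 + 396.668 = 984.008.
Because errors are independent across components, Cov(Tᵢ,Tⱼ) = Cov(Xᵢ,Xⱼ); the off-diagonal part of the true-score variance is the same as above.
True-score variance = [7.8²·0.81 + 15.3²·0.92 + 17.1²·0.69] + 396.668 = 466.406 + 396.668 = 863.074.
Reliability = 863.074 / 984.008 = 0.877.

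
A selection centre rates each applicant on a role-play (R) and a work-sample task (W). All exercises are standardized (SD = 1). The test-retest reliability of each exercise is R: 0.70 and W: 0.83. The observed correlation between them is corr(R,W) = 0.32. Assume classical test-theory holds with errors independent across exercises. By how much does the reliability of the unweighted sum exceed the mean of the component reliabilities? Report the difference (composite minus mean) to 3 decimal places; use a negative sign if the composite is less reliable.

0.057

Var(sum) = 2 + 0.64 = 2.64; true-score variance = 1.53 + 0.64 = 2.17; composite reliability = 0.8220.
Mean component reliability = 0.7650.
Difference = 0.8220 − 0.7650 = 0.057.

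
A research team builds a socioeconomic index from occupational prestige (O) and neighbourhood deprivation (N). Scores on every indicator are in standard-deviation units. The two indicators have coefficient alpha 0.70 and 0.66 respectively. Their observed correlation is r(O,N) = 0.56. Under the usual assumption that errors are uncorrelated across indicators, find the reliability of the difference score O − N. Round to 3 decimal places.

0.273

Var(O−N) = 1 + 1 − 2·0.56 = 2 − 1.12 = 0.88.
Because errors are independent across components, Cov(Tᵢ,Tⱼ) = Cov(Xᵢ,Xⱼ); the off-diagonal part of the true-score variance is the same as above.
True-score variance = [0.70 + 0.66] − 1.12 = 1.36 − 1.12 = 0.24.
Reliability = 0.24 / 0.88 = 0.273.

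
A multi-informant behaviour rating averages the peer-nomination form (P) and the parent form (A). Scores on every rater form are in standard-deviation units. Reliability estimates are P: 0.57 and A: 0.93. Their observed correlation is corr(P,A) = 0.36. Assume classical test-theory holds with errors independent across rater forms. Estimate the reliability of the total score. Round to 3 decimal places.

0.816

Var(P+A) = 2 + 2·[0.36] = 2 + 0.72 = 2.72.
Under uncorrelated errors the observed covariances equal the true-score covariances, so only the own-variance terms attenuate.
True-score variance = [0.57 + 0.93] + 0.72 = 1.5 + 0.72 = 2.22.
Reliability = 2.22 / 2.72 = 0.816.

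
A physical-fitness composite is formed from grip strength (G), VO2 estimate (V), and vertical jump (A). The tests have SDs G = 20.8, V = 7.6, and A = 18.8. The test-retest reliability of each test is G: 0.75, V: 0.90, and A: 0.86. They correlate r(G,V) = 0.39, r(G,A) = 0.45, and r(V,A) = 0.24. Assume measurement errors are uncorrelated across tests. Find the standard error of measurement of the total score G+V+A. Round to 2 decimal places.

Var(total) = 843.84 + 543.821 = 1387.66.
True-score variance = 680.422 + 543.821 = 1224.24, so reliability = 0.8822.
Error variance = 1387.66 − 1224.24 = 163.418; SEM = √163.418 = 12.78.

12.78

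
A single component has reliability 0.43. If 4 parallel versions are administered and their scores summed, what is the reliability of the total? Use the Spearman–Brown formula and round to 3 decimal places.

ρ_k = kρ / (1 + (k−1)ρ) = 4·0.43 / (1 + 3·0.43) = 1.720 / 2.290 = 0.751.

0.751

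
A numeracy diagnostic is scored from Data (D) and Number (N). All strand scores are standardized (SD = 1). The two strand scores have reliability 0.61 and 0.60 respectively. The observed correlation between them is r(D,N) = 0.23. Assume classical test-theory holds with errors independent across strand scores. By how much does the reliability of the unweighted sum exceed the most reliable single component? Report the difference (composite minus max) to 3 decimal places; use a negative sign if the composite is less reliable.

Var(sum) = 2 + 0.46 = 2.46; true-score variance = 1.21 + 0.46 = 1.67; composite reliability = 0.6789.
Max component reliability = 0.6100.
Difference = 0.6789 − 0.6100 = 0.069.

0.069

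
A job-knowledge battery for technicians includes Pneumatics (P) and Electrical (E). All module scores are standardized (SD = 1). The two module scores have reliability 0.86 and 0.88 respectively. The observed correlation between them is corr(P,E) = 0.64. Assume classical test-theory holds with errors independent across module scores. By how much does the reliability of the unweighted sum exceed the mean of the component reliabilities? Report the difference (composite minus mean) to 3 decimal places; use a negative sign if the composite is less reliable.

0.051

Var(sum) = 2 + 1.28 = 3.28; true-score variance = 1.74 + 1.28 = 3.02; composite reliability = 0.9207.
Mean component reliability = 0.8700.
Difference = 0.9207 − 0.8700 = 0.051.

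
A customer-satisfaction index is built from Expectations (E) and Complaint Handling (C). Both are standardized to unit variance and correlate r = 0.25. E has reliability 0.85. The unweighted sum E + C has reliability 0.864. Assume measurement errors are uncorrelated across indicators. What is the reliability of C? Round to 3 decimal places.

0.810

Var(E+C) = 2 + 2·0.25 = 2.500.
True-score variance = ρ_E + ρ_C + 2·0.25, so 0.864 = (0.85 + ρ_C + 0.50) / 2.500.
ρ_C = 0.864·2.500 − 0.85 − 0.50 = 0.810.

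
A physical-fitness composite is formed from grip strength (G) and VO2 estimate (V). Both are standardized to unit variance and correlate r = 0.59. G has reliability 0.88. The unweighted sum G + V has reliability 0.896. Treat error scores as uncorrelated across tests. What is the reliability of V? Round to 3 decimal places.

Var(G+V) = 2 + 2·0.59 = 3.180.
True-score variance = ρ_G + ρ_V + 2·0.59, so 0.896 = (0.88 + ρ_V + 1.18) / 3.180.
ρ_V = 0.896·3.180 − 0.88 − 1.18 = 0.789.

0.789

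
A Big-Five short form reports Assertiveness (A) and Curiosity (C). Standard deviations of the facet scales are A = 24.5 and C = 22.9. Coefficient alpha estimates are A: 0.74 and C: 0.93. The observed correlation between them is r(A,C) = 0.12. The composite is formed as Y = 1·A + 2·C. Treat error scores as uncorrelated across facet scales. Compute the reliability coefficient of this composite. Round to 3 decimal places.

Var(Y) = 24.5² + 2²·22.9² + 2·[2·24.5·22.9·0.12] = 2697.89 + 269.304 = 2967.19.
Under uncorrelated errors the observed covariances equal the true-score covariances, so only the own-variance terms attenuate.
True-score variance = [24.5²·0.74 + 2²·22.9²·0.93] + 269.304 = 2394.99 + 269.304 = 2664.29.
Reliability = 2664.29 / 2967.19 = 0.898.

0.898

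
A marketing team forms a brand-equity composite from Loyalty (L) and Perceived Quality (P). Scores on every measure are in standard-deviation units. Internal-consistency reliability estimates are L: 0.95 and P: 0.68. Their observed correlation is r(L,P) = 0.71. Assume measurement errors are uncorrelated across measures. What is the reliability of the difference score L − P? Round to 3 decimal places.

Var(L−P) = 1 + 1 − 2·0.71 = 2 − 1.42 = 0.58.
With uncorrelated errors the cross-covariances are all true-score covariance, so they carry over unchanged; only the diagonal terms shrink to ρᵢσᵢ².
True-score variance = [0.95 + 0.68] − 1.42 = 1.63 − 1.42 = 0.21.
Reliability = 0.21 / 0.58 = 0.362.

0.362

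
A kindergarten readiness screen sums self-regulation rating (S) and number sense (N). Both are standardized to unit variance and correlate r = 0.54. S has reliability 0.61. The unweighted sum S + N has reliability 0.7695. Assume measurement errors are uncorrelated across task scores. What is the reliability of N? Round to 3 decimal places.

Var(S+N) = 2 + 2·0.54 = 3.080.
True-score variance = ρ_S + ρ_N + 2·0.54, so 0.7695 = (0.61 + ρ_N + 1.08) / 3.080.
ρ_N = 0.7695·3.080 − 0.61 − 1.08 = 0.680.

0.680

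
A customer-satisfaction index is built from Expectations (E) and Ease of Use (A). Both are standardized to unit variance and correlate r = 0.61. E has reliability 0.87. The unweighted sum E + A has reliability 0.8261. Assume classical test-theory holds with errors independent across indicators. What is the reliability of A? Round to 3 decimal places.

0.570

Var(E+A) = 2 + 2·0.61 = 3.220.
True-score variance = ρ_E + ρ_A + 2·0.61, so 0.8261 = (0.87 + ρ_A + 1.22) / 3.220.
ρ_A = 0.8261·3.220 − 0.87 − 1.22 = 0.570.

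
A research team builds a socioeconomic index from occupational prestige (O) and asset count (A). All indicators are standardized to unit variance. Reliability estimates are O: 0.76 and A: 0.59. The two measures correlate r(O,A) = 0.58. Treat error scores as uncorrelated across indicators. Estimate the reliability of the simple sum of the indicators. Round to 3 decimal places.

Var(O+A) = 2 + 2·[0.58] = 2 + 1.16 = 3.16.
Under uncorrelated errors the observed covariances equal the true-score covariances, so only the own-variance terms attenuate.
True-score variance = [0.76 + 0.59] + 1.16 = 1.35 + 1.16 = 2.51.
Reliability = 2.51 / 3.16 = 0.794.

0.794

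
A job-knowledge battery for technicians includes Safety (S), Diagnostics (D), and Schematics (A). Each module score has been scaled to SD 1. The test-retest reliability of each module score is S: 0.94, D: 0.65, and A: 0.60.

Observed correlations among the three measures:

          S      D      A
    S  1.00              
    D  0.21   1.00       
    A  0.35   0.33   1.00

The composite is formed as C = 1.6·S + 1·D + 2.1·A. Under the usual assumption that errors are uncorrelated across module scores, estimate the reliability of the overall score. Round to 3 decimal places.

Var(C) = 1.6² + 1 + 2.1² + 2·[1.6·0.21 + 3.36·0.35 + 2.1·0.33] = 7.97 + 4.41 = 12.38.
Under uncorrelated errors the observed covariances equal the true-score covariances, so only the own-variance terms attenuate.
True-score variance = [1.6²·0.94 + 0.65 + 2.1²·0.60] + 4.41 = 5.7024 + 4.41 = 10.1124.
Reliability = 10.1124 / 12.38 = 0.817.

0.817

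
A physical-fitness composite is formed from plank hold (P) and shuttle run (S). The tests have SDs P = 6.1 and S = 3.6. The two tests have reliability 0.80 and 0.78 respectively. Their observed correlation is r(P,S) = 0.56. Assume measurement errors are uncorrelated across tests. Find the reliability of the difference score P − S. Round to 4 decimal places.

Var(P−S) = 6.1² + 3.6² − 2·6.1·3.6·0.56 = 50.17 − 24.5952 = 25.5748.
Under uncorrelated errors the observed covariances equal the true-score covariances, so only the own-variance terms attenuate.
True-score variance = [6.1²·0.80 + 3.6²·0.78] − 24.5952 = 39.8768 − 24.5952 = 15.2816.
Reliability = 15.2816 / 25.5748 = 0.5975.

0.5975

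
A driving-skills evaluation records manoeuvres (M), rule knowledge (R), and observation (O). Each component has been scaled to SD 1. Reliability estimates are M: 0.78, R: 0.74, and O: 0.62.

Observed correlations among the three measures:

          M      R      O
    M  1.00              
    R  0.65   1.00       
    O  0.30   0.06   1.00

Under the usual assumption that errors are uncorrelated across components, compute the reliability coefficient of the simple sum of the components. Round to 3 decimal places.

Var(M+R+O) = 3 + 2·[0.65 + 0.30 + 0.06] = 3 + 2.02 = 5.02.
Because errors are independent across components, Cov(Tᵢ,Tⱼ) = Cov(Xᵢ,Xⱼ); the off-diagonal part of the true-score variance is the same as above.
True-score variance = [0.78 + 0.74 + 0.62] + 2.02 = 2.14 + 2.02 = 4.16.
Reliability = 4.16 / 5.02 = 0.829.

0.829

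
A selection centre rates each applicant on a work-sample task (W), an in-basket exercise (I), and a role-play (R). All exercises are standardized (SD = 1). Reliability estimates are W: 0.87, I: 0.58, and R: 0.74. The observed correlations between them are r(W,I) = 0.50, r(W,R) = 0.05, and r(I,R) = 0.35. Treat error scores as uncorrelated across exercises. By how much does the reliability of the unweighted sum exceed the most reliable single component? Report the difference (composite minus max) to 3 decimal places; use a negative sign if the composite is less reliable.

-0.039

Var(sum) = 3 + 1.8 = 4.8; true-score variance = 2.19 + 1.8 = 3.99; composite reliability = 0.8313.
Max component reliability = 0.8700.
Difference = 0.8313 − 0.8700 = -0.039.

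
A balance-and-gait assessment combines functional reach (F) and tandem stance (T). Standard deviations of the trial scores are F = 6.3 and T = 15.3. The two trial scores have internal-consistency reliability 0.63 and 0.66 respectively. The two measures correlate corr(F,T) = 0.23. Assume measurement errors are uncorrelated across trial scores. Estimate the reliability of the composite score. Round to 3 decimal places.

Var(F+T) = 6.3² + 15.3² + 2·[6.3·15.3·0.23] = 273.78 + 44.3394 = 318.119.
With uncorrelated errors the cross-covariances are all true-score covariance, so they carry over unchanged; only the diagonal terms shrink to ρᵢσᵢ².
True-score variance = [6.3²·0.63 + 15.3²·0.66] + 44.3394 = 179.504 + 44.3394 = 223.844.
Reliability = 223.844 / 318.119 = 0.704.

0.704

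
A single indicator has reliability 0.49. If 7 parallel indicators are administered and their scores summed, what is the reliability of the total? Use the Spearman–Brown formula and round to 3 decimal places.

ρ_k = kρ / (1 + (k−1)ρ) = 7·0.49 / (1 + 6·0.49) = 3.430 / 3.940 = 0.871.

0.871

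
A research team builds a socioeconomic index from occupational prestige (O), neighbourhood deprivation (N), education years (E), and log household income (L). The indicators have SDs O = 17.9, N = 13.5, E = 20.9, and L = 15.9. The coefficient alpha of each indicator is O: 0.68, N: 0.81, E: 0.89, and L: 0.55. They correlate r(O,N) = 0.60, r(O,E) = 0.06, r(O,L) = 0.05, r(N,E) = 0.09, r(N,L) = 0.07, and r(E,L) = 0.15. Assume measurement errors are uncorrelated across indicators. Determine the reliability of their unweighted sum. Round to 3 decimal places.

0.828

Var(O+N+E+L) = 17.9² + 13.5² + 20.9² + 15.9² + 2·[17.9·13.5·0.60 + 17.9·20.9·0.06 + 17.9·15.9·0.05 + 13.5·20.9·0.09 + 13.5·15.9·0.07 + 20.9·15.9·0.15] = 1192.28 + 543.865 = 1736.15.
With uncorrelated errors the cross-covariances are all true-score covariance, so they carry over unchanged; only the diagonal terms shrink to ρᵢσᵢ².
True-score variance = [17.9²·0.68 + 13.5²·0.81 + 20.9²·0.89 + 15.9²·0.55] + 543.865 = 893.308 + 543.865 = 1437.17.
Reliability = 1437.17 / 1736.15 = 0.828.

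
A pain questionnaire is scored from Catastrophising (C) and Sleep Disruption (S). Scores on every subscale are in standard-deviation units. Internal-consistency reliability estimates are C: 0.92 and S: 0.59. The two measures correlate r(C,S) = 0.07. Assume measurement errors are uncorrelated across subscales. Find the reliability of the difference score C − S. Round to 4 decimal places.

0.7366

Var(C−S) = 1 + 1 − 2·0.07 = 2 − 0.14 = 1.86.
With uncorrelated errors the cross-covariances are all true-score covariance, so they carry over unchanged; only the diagonal terms shrink to ρᵢσᵢ².
True-score variance = [0.92 + 0.59] − 0.14 = 1.51 − 0.14 = 1.37.
Reliability = 1.37 / 1.86 = 0.7366.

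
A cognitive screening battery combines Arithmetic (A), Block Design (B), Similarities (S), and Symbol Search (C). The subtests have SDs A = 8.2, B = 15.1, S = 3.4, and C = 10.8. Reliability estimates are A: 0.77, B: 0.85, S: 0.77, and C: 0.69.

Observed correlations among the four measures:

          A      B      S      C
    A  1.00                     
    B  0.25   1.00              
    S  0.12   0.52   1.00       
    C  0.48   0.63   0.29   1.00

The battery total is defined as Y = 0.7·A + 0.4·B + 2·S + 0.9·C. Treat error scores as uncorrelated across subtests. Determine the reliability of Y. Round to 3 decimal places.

Var(Y) = 0.7²·8.2² + 0.4²·15.1² + 2²·3.4² + 0.9²·10.8² + 2·[0.28·8.2·15.1·0.25 + 1.4·8.2·3.4·0.12 + 0.63·8.2·10.8·0.48 + 0.8·15.1·3.4·0.52 + 0.36·15.1·10.8·0.63 + 1.8·3.4·10.8·0.29] = 210.148 + 235.287 = 445.435.
With uncorrelated errors the cross-covariances are all true-score covariance, so they carry over unchanged; only the diagonal terms shrink to ρᵢσᵢ².
True-score variance = [0.7²·8.2²·0.77 + 0.4²·15.1²·0.85 + 2²·3.4²·0.77 + 0.9²·10.8²·0.69] + 235.287 = 157.174 + 235.287 = 392.461.
Reliability = 392.461 / 445.435 = 0.881.

0.881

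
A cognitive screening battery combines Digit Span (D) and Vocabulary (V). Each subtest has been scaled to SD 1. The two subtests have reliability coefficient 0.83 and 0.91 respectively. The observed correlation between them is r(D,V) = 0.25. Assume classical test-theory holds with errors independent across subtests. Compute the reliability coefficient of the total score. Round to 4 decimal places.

0.8960

Var(D+V) = 2 + 2·[0.25] = 2 + 0.5 = 2.5.
With uncorrelated errors the cross-covariances are all true-score covariance, so they carry over unchanged; only the diagonal terms shrink to ρᵢσᵢ².
True-score variance = [0.83 + 0.91] + 0.5 = 1.74 + 0.5 = 2.24.
Reliability = 2.24 / 2.5 = 0.8960.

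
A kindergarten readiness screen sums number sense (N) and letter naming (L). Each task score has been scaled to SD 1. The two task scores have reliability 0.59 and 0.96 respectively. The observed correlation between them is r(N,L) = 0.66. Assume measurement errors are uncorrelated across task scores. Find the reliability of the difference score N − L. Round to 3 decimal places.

0.338

Var(N−L) = 1 + 1 − 2·0.66 = 2 − 1.32 = 0.68.
With uncorrelated errors the cross-covariances are all true-score covariance, so they carry over unchanged; only the diagonal terms shrink to ρᵢσᵢ².
True-score variance = [0.59 + 0.96] − 1.32 = 1.55 − 1.32 = 0.23.
Reliability = 0.23 / 0.68 = 0.338.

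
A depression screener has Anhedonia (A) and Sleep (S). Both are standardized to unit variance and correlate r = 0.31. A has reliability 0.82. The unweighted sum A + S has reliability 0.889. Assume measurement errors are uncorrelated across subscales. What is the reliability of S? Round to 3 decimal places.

Var(A+S) = 2 + 2·0.31 = 2.620.
True-score variance = ρ_A + ρ_S + 2·0.31, so 0.889 = (0.82 + ρ_S + 0.62) / 2.620.
ρ_S = 0.889·2.620 − 0.82 − 0.62 = 0.889.

0.889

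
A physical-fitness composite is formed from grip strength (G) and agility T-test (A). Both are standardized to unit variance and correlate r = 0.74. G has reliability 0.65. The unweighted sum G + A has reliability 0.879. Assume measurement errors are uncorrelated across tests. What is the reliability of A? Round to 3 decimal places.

0.929

Var(G+A) = 2 + 2·0.74 = 3.480.
True-score variance = ρ_G + ρ_A + 2·0.74, so 0.879 = (0.65 + ρ_A + 1.48) / 3.480.
ρ_A = 0.879·3.480 − 0.65 − 1.48 = 0.929.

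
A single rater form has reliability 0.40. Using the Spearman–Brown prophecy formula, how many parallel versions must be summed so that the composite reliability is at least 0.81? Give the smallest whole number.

k ≥ ρ*(1−ρ₁)/(ρ₁(1−ρ*)) = 0.81·0.60 / (0.40·0.19) = 6.395.
Smallest integer k = 7.

7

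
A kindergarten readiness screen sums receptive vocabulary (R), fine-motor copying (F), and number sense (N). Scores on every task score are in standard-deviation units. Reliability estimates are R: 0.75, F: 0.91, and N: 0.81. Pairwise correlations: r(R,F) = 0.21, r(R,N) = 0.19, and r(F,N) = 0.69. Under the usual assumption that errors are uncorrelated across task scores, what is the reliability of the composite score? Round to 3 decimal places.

Var(R+F+N) = 3 + 2·[0.21 + 0.19 + 0.69] = 3 + 2.18 = 5.18.
Under uncorrelated errors the observed covariances equal the true-score covariances, so only the own-variance terms attenuate.
True-score variance = [0.75 + 0.91 + 0.81] + 2.18 = 2.47 + 2.18 = 4.65.
Reliability = 4.65 / 5.18 = 0.898.

0.898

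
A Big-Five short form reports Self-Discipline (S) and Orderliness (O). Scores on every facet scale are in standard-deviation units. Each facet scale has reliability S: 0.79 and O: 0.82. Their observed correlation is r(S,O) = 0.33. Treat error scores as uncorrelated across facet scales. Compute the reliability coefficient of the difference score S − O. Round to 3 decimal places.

Var(S−O) = 1 + 1 − 2·0.33 = 2 − 0.66 = 1.34.
Under uncorrelated errors the observed covariances equal the true-score covariances, so only the own-variance terms attenuate.
True-score variance = [0.79 + 0.82] − 0.66 = 1.61 − 0.66 = 0.95.
Reliability = 0.95 / 1.34 = 0.709.

0.709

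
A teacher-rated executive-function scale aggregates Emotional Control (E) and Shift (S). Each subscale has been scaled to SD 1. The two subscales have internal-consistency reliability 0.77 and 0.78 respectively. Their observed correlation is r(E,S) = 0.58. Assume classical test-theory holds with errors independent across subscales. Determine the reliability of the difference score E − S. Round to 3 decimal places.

Var(E−S) = 1 + 1 − 2·0.58 = 2 − 1.16 = 0.84.
With uncorrelated errors the cross-covariances are all true-score covariance, so they carry over unchanged; only the diagonal terms shrink to ρᵢσᵢ².
True-score variance = [0.77 + 0.78] − 1.16 = 1.55 − 1.16 = 0.39.
Reliability = 0.39 / 0.84 = 0.464.

0.464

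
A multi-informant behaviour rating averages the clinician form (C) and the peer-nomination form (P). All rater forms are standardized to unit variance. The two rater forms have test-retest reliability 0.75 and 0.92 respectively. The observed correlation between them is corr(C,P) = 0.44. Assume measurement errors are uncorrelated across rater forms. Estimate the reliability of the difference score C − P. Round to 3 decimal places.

0.705

Var(C−P) = 1 + 1 − 2·0.44 = 2 − 0.88 = 1.12.
Because errors are independent across components, Cov(Tᵢ,Tⱼ) = Cov(Xᵢ,Xⱼ); the off-diagonal part of the true-score variance is the same as above.
True-score variance = [0.75 + 0.92] − 0.88 = 1.67 − 0.88 = 0.79.
Reliability = 0.79 / 1.12 = 0.705.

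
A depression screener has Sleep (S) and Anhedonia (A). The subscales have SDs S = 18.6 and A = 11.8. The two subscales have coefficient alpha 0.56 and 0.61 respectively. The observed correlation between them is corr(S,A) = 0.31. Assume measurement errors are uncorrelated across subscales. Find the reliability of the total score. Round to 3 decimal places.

0.668

Var(S+A) = 18.6² + 11.8² + 2·[18.6·11.8·0.31] = 485.2 + 136.078 = 621.278.
Under uncorrelated errors the observed covariances equal the true-score covariances, so only the own-variance terms attenuate.
True-score variance = [18.6²·0.56 + 11.8²·0.61] + 136.078 = 278.674 + 136.078 = 414.752.
Reliability = 414.752 / 621.278 = 0.668.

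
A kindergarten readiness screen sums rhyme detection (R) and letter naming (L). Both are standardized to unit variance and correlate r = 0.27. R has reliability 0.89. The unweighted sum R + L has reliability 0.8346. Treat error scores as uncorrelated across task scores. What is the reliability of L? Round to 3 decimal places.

0.690

Var(R+L) = 2 + 2·0.27 = 2.540.
True-score variance = ρ_R + ρ_L + 2·0.27, so 0.8346 = (0.89 + ρ_L + 0.54) / 2.540.
ρ_L = 0.8346·2.540 − 0.89 − 0.54 = 0.690.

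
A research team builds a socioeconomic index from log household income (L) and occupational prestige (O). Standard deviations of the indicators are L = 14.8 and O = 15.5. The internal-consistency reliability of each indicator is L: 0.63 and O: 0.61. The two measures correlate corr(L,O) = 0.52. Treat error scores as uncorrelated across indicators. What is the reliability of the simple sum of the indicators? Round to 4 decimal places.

Var(L+O) = 14.8² + 15.5² + 2·[14.8·15.5·0.52] = 459.29 + 238.576 = 697.866.
With uncorrelated errors the cross-covariances are all true-score covariance, so they carry over unchanged; only the diagonal terms shrink to ρᵢσᵢ².
True-score variance = [14.8²·0.63 + 15.5²·0.61] + 238.576 = 284.548 + 238.576 = 523.124.
Reliability = 523.124 / 697.866 = 0.7496.

0.7496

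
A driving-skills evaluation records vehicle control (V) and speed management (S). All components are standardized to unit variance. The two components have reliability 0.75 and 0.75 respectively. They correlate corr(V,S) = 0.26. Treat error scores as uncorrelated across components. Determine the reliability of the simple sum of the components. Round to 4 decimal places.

0.8016

Var(V+S) = 2 + 2·[0.26] = 2 + 0.52 = 2.52.
Because errors are independent across components, Cov(Tᵢ,Tⱼ) = Cov(Xᵢ,Xⱼ); the off-diagonal part of the true-score variance is the same as above.
True-score variance = [0.75 + 0.75] + 0.52 = 1.5 + 0.52 = 2.02.
Reliability = 2.02 / 2.52 = 0.8016.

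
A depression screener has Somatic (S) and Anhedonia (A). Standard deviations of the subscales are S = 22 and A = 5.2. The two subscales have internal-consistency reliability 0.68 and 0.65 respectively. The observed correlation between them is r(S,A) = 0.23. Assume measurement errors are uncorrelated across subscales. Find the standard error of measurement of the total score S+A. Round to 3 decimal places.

Var(total) = 511.04 + 52.624 = 563.664.
True-score variance = 346.696 + 52.624 = 399.32, so reliability = 0.7084.
Error variance = 563.664 − 399.32 = 164.344; SEM = √164.344 = 12.820.

12.820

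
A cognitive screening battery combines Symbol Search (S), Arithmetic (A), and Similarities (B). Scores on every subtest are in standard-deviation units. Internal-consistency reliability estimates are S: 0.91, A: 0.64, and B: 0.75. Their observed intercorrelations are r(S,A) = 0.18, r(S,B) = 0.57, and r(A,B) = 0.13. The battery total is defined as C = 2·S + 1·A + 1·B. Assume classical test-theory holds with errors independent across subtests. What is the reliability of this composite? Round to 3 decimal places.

0.895

Var(C) = 2² + 1 + 1 + 2·[2·0.18 + 2·0.57 + 0.13] = 6 + 3.26 = 9.26.
With uncorrelated errors the cross-covariances are all true-score covariance, so they carry over unchanged; only the diagonal terms shrink to ρᵢσᵢ².
True-score variance = [2²·0.91 + 0.64 + 0.75] + 3.26 = 5.03 + 3.26 = 8.29.
Reliability = 8.29 / 9.26 = 0.895.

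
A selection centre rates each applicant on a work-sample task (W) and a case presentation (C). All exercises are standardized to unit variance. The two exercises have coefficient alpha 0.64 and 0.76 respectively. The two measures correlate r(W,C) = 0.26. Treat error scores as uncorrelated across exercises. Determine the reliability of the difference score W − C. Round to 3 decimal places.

0.595

Var(W−C) = 1 + 1 − 2·0.26 = 2 − 0.52 = 1.48.
With uncorrelated errors the cross-covariances are all true-score covariance, so they carry over unchanged; only the diagonal terms shrink to ρᵢσᵢ².
True-score variance = [0.64 + 0.76] − 0.52 = 1.4 − 0.52 = 0.88.
Reliability = 0.88 / 1.48 = 0.595.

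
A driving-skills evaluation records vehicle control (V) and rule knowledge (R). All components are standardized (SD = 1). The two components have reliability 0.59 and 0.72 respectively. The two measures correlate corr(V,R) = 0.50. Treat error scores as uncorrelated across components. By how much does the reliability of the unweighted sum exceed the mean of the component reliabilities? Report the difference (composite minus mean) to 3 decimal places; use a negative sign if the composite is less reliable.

0.115

Var(sum) = 2 + 1 = 3; true-score variance = 1.31 + 1 = 2.31; composite reliability = 0.7700.
Mean component reliability = 0.6550.
Difference = 0.7700 − 0.6550 = 0.115.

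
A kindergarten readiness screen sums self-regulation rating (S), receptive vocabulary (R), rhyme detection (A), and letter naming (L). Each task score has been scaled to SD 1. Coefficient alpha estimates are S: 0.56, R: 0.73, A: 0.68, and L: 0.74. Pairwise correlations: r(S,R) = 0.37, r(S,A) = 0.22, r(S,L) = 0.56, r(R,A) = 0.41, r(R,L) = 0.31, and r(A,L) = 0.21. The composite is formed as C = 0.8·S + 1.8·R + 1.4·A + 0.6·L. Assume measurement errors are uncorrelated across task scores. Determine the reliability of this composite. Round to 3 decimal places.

Var(C) = 0.8² + 1.8² + 1.4² + 0.6² + 2·[1.44·0.37 + 1.12·0.22 + 0.48·0.56 + 2.52·0.41 + 1.08·0.31 + 0.84·0.21] = 6.2 + 5.1848 = 11.3848.
Because errors are independent across components, Cov(Tᵢ,Tⱼ) = Cov(Xᵢ,Xⱼ); the off-diagonal part of the true-score variance is the same as above.
True-score variance = [0.8²·0.56 + 1.8²·0.73 + 1.4²·0.68 + 0.6²·0.74] + 5.1848 = 4.3228 + 5.1848 = 9.5076.
Reliability = 9.5076 / 11.3848 = 0.835.

0.835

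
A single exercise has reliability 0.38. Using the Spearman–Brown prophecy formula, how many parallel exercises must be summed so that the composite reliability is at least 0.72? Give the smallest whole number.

5

k ≥ ρ*(1−ρ₁)/(ρ₁(1−ρ*)) = 0.72·0.62 / (0.38·0.28) = 4.195.
Smallest integer k = 5.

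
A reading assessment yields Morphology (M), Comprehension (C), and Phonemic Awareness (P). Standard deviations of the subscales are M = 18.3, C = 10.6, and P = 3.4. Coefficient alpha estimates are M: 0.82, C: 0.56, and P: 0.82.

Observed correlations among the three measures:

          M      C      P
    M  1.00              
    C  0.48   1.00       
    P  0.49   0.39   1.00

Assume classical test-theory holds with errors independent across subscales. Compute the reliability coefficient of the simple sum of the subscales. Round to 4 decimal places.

Var(M+C+P) = 18.3² + 10.6² + 3.4² + 2·[18.3·10.6·0.48 + 18.3·3.4·0.49 + 10.6·3.4·0.39] = 458.81 + 275.308 = 734.118.
With uncorrelated errors the cross-covariances are all true-score covariance, so they carry over unchanged; only the diagonal terms shrink to ρᵢσᵢ².
True-score variance = [18.3²·0.82 + 10.6²·0.56 + 3.4²·0.82] + 275.308 = 347.011 + 275.308 = 622.318.
Reliability = 622.318 / 734.118 = 0.8477.

0.8477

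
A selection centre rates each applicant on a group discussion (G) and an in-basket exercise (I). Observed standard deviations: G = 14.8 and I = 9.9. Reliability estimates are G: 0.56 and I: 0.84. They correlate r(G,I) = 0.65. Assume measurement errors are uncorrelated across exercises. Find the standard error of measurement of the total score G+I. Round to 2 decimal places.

Var(total) = 317.05 + 190.476 = 507.526.
True-score variance = 204.991 + 190.476 = 395.467, so reliability = 0.7792.
Error variance = 507.526 − 395.467 = 112.059; SEM = √112.059 = 10.59.

10.59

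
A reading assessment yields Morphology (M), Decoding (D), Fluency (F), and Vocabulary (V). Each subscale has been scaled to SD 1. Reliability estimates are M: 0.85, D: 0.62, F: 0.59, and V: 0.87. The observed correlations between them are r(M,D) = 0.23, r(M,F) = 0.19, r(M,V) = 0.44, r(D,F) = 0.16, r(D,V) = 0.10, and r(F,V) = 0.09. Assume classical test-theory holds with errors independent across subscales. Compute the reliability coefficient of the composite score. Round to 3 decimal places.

0.833

Var(M+D+F+V) = 4 + 2·[0.23 + 0.19 + 0.44 + 0.16 + 0.10 + 0.09] = 4 + 2.42 = 6.42.
Because errors are independent across components, Cov(Tᵢ,Tⱼ) = Cov(Xᵢ,Xⱼ); the off-diagonal part of the true-score variance is the same as above.
True-score variance = [0.85 + 0.62 + 0.59 + 0.87] + 2.42 = 2.93 + 2.42 = 5.35.
Reliability = 5.35 / 6.42 = 0.833.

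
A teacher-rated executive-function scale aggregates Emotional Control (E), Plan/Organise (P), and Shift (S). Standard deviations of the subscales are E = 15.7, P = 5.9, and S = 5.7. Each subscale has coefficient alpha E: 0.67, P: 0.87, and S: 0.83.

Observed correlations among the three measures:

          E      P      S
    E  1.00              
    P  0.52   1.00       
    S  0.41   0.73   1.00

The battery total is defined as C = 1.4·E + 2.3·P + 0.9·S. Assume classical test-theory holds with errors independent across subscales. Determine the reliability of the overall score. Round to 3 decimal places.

0.843

Var(C) = 1.4²·15.7² + 2.3²·5.9² + 0.9²·5.7² + 2·[3.22·15.7·5.9·0.52 + 1.26·15.7·5.7·0.41 + 2.07·5.9·5.7·0.73] = 693.582 + 504.297 = 1197.88.
Because errors are independent across components, Cov(Tᵢ,Tⱼ) = Cov(Xᵢ,Xⱼ); the off-diagonal part of the true-score variance is the same as above.
True-score variance = [1.4²·15.7²·0.67 + 2.3²·5.9²·0.87 + 0.9²·5.7²·0.83] + 504.297 = 505.74 + 504.297 = 1010.04.
Reliability = 1010.04 / 1197.88 = 0.843.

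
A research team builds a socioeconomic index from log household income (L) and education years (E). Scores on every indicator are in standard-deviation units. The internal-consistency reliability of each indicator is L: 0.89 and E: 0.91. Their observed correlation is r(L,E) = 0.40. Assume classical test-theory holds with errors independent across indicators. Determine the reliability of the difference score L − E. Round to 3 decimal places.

0.833

Var(L−E) = 1 + 1 − 2·0.40 = 2 − 0.8 = 1.2.
Because errors are independent across components, Cov(Tᵢ,Tⱼ) = Cov(Xᵢ,Xⱼ); the off-diagonal part of the true-score variance is the same as above.
True-score variance = [0.89 + 0.91] − 0.8 = 1.8 − 0.8 = 1.
Reliability = 1 / 1.2 = 0.833.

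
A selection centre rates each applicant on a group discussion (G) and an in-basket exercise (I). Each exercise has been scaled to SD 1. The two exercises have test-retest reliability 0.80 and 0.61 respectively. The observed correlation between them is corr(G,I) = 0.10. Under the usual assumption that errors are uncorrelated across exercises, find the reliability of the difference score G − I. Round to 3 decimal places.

Var(G−I) = 1 + 1 − 2·0.10 = 2 − 0.2 = 1.8.
Because errors are independent across components, Cov(Tᵢ,Tⱼ) = Cov(Xᵢ,Xⱼ); the off-diagonal part of the true-score variance is the same as above.
True-score variance = [0.80 + 0.61] − 0.2 = 1.41 − 0.2 = 1.21.
Reliability = 1.21 / 1.8 = 0.672.

0.672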